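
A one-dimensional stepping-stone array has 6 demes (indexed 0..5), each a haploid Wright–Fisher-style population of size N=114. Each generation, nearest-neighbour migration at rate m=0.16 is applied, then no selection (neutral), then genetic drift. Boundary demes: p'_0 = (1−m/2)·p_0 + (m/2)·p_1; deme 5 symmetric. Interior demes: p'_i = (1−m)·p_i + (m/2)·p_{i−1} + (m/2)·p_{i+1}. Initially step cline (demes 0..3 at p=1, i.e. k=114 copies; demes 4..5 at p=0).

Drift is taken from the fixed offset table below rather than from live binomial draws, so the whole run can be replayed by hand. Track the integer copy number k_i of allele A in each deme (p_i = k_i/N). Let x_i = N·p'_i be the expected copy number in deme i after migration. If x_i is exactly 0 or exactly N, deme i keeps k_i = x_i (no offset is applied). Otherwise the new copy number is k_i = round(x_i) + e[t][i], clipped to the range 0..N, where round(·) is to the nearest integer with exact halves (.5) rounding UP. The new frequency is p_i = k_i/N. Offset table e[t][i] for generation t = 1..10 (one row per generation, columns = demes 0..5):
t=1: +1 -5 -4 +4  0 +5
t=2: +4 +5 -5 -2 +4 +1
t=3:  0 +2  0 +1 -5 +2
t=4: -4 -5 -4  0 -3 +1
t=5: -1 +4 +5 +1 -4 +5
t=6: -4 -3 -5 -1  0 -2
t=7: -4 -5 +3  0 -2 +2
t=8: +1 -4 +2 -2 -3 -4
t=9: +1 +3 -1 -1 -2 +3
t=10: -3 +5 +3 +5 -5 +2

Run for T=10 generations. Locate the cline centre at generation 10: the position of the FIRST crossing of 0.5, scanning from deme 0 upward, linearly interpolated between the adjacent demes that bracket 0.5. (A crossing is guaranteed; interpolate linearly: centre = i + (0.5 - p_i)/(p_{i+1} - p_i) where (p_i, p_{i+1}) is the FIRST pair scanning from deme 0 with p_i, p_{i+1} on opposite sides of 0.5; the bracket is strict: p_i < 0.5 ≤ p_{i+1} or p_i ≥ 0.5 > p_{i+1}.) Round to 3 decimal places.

3.380

t=0: k=[114 114 114 114 0 0]
t=1: x=[114.0000 114.0000 114.0000 104.8800 9.1200 0.0000] k=[114 114 114 109 9 0]
t=2: x=[114.0000 114.0000 113.6000 101.4000 16.2800 0.7200] k=[114 114 109 99 20 2]
t=3: x=[114.0000 113.6000 108.6000 93.4800 24.8800 3.4400] k=[114 114 109 94 20 5]
t=4: x=[114.0000 113.6000 108.2000 89.2800 24.7200 6.2000] k=[114 109 104 89 22 7]
t=5: x=[113.6000 109.0000 103.2000 84.8400 26.1600 8.2000] k=[113 113 108 86 22 13]
t=6: x=[113.0000 112.6000 106.6400 82.6400 26.4000 13.7200] k=[109 110 102 82 26 12]
t=7: x=[109.0800 109.2800 101.0400 79.1200 29.3600 13.1200] k=[105 104 104 79 27 15]
t=8: x=[104.9200 104.0800 102.0000 76.8400 30.2000 15.9600] k=[106 100 104 75 27 12]
t=9: x=[105.5200 100.8000 101.3600 73.4800 29.6400 13.2000] k=[107 104 100 72 28 16]
t=10: x=[106.7600 103.9200 98.0800 70.7200 30.5600 16.9600] k=[104 109 101 76 26 19]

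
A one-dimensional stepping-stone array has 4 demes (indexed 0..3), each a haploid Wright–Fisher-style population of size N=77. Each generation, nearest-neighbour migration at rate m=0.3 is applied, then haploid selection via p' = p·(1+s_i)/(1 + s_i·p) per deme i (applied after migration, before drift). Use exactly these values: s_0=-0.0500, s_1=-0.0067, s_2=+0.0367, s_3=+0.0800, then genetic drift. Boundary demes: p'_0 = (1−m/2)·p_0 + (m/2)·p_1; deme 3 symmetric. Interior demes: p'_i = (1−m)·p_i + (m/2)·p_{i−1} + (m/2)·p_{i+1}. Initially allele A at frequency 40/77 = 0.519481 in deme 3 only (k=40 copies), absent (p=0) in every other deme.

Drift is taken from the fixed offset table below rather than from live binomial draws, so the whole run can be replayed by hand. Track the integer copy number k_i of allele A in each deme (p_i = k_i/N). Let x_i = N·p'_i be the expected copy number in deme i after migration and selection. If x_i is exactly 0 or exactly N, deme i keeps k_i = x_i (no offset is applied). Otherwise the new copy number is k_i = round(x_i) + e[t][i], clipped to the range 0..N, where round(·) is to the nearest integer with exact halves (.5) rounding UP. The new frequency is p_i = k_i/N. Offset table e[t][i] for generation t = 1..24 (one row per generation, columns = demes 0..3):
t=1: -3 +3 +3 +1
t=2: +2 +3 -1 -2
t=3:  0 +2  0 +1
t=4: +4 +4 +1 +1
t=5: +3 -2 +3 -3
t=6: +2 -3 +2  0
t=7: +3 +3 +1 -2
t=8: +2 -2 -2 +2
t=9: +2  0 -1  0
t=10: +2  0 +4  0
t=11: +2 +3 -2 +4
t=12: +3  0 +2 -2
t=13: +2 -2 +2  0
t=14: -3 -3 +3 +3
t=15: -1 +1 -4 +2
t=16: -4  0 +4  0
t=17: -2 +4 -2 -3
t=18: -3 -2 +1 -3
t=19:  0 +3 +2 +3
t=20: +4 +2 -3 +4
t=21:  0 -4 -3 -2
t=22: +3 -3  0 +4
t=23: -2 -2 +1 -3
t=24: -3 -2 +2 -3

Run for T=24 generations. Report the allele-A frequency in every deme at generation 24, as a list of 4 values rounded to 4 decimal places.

t=0: k=[0 0 0 40]
t=1: x=[0.0000 0.0000 6.2025 35.4671] k=[0 0 9 36]
t=2: x=[0.0000 1.3411 12.0621 33.3974] k=[0 4 11 31]
t=3: x=[0.5702 4.4219 13.3429 29.3852] k=[1 6 13 30]
t=4: x=[1.6644 6.2612 14.9290 28.8240] k=[6 10 16 30]
t=5: x=[6.2970 10.2402 17.6862 29.2832] k=[9 8 21 26]
t=6: x=[8.4561 10.0412 20.3348 26.5729] k=[10 7 22 27]
t=7: x=[9.1291 9.6431 21.0467 27.5973] k=[12 13 22 26]
t=8: x=[11.6343 14.1223 21.8090 26.7267] k=[14 12 20 29]
t=9: x=[13.1318 13.4253 20.6908 29.0281] k=[15 13 20 29]
t=10: x=[14.0996 14.2717 20.8433 29.0281] k=[16 14 25 29]
t=11: x=[15.0686 15.8652 24.5487 29.7929] k=[17 19 23 34]
t=12: x=[16.6217 19.2029 24.6501 33.8019] k=[20 19 27 32]
t=13: x=[19.1037 20.2495 27.1804 32.6887] k=[21 18 29 33]
t=14: x=[19.7865 20.0003 28.5948 33.8524] k=[17 17 32 37]
t=15: x=[16.3303 19.1531 31.1663 37.7290] k=[15 20 27 40]
t=16: x=[15.1171 20.1997 28.5444 39.5312] k=[11 20 33 40]
t=17: x=[11.8273 20.4987 32.7766 40.4299] k=[10 24 31 37]
t=18: x=[11.5860 22.8418 31.5187 37.5786] k=[9 21 33 35]
t=19: x=[10.3325 20.8975 32.1730 36.1719] k=[10 24 34 39]
t=20: x=[11.5860 23.2906 33.9325 39.7311] k=[16 25 31 44]
t=21: x=[16.6703 24.4377 32.7263 43.5130] k=[17 20 30 42]
t=22: x=[16.7675 20.9473 30.9648 41.6754] k=[20 18 31 46]
t=23: x=[18.9575 20.1498 31.9717 45.1957] k=[17 18 33 42]
t=24: x=[16.4760 20.0003 32.7766 42.1230] k=[13 18 35 39]

[0.1688, 0.2338, 0.4545, 0.5065]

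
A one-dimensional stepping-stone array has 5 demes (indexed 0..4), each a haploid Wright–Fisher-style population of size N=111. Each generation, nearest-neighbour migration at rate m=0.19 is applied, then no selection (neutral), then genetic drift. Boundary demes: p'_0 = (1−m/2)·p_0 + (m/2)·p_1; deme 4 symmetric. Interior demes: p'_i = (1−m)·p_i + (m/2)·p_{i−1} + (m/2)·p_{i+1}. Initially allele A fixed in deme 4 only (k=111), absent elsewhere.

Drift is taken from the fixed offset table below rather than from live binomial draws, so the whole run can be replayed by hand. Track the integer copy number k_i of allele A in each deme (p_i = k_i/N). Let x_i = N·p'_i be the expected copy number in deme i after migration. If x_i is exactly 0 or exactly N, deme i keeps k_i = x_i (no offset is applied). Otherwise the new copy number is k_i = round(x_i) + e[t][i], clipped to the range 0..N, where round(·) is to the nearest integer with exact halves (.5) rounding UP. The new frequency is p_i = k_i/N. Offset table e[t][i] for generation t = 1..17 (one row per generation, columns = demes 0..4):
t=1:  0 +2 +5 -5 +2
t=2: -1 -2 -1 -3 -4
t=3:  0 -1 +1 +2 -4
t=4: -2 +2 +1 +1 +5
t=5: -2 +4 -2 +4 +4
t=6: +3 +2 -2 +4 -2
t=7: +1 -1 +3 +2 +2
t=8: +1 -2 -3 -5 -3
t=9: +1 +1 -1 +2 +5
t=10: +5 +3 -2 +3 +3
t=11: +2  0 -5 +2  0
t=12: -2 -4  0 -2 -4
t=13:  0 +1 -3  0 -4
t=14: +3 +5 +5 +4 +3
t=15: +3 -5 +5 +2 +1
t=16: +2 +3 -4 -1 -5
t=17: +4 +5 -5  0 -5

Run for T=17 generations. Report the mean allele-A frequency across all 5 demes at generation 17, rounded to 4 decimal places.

0.2505

t=0: k=[0 0 0 0 111]
t=1: x=[0.0000 0.0000 0.0000 10.5450 100.4550] k=[0 0 0 6 102]
t=2: x=[0.0000 0.0000 0.5700 14.5500 92.8800] k=[0 0 0 12 89]
t=3: x=[0.0000 0.0000 1.1400 18.1750 81.6850] k=[0 0 2 20 78]
t=4: x=[0.0000 0.1900 3.5200 23.8000 72.4900] k=[0 2 5 25 77]
t=5: x=[0.1900 2.0950 6.6150 28.0400 72.0600] k=[0 6 5 32 76]
t=6: x=[0.5700 5.3350 7.6600 33.6150 71.8200] k=[4 7 6 38 70]
t=7: x=[4.2850 6.6200 9.1350 38.0000 66.9600] k=[5 6 12 40 69]
t=8: x=[5.0950 6.4750 14.0900 40.0950 66.2450] k=[6 4 11 35 63]
t=9: x=[5.8100 4.8550 12.6150 35.3800 60.3400] k=[7 6 12 37 65]
t=10: x=[6.9050 6.6650 13.8050 37.2850 62.3400] k=[12 10 12 40 65]
t=11: x=[11.8100 10.3800 14.4700 39.7150 62.6250] k=[14 10 9 42 63]
t=12: x=[13.6200 10.2850 12.2300 40.8600 61.0050] k=[12 6 12 39 57]
t=13: x=[11.4300 7.1400 13.9950 38.1450 55.2900] k=[11 8 11 38 51]
t=14: x=[10.7150 8.5700 13.2800 36.6700 49.7650] k=[14 14 18 41 53]
t=15: x=[14.0000 14.3800 19.8050 39.9550 51.8600] k=[17 9 25 42 53]
t=16: x=[16.2400 11.2800 25.0950 41.4300 51.9550] k=[18 14 21 40 47]
t=17: x=[17.6200 15.0450 22.1400 38.8600 46.3350] k=[22 20 17 39 41]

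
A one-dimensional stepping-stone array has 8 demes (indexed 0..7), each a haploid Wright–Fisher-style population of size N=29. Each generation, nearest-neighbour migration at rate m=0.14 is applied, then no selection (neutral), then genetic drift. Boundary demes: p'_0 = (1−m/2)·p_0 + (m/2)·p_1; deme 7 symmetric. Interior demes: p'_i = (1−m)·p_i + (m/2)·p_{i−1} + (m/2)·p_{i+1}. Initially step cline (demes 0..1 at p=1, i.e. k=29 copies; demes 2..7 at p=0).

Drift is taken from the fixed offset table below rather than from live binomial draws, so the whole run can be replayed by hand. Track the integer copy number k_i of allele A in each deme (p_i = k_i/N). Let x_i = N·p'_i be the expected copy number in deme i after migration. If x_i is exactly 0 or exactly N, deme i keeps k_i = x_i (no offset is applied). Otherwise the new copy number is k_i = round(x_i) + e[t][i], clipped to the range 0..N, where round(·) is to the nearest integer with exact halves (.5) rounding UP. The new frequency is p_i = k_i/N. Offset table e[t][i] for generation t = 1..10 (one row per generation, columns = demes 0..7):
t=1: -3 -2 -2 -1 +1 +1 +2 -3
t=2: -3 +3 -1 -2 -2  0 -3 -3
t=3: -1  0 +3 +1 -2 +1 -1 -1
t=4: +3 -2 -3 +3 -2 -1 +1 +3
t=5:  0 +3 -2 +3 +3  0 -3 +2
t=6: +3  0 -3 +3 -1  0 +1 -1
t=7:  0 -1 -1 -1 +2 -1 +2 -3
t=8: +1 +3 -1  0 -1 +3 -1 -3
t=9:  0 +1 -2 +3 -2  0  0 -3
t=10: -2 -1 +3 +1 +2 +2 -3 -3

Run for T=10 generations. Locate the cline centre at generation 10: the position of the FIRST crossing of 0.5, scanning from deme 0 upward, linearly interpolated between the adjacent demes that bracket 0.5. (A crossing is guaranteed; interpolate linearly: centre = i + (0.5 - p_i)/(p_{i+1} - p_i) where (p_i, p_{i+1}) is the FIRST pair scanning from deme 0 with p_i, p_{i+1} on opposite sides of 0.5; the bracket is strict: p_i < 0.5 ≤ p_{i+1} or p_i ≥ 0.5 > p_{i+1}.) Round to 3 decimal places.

1.542

t=0: k=[29 29 0 0 0 0 0 0]
t=1: x=[29.0000 26.9700 2.0300 0.0000 0.0000 0.0000 0.0000 0.0000] k=[29 25 0 0 0 0 0 0]
t=2: x=[28.7200 23.5300 1.7500 0.0000 0.0000 0.0000 0.0000 0.0000] k=[26 27 1 0 0 0 0 0]
t=3: x=[26.0700 25.1100 2.7500 0.0700 0.0000 0.0000 0.0000 0.0000] k=[25 25 6 1 0 0 0 0]
t=4: x=[25.0000 23.6700 6.9800 1.2800 0.0700 0.0000 0.0000 0.0000] k=[28 22 4 4 0 0 0 0]
t=5: x=[27.5800 21.1600 5.2600 3.7200 0.2800 0.0000 0.0000 0.0000] k=[28 24 3 7 3 0 0 0]
t=6: x=[27.7200 22.8100 4.7500 6.4400 3.0700 0.2100 0.0000 0.0000] k=[29 23 2 9 2 0 0 0]
t=7: x=[28.5800 21.9500 3.9600 8.0200 2.3500 0.1400 0.0000 0.0000] k=[29 21 3 7 4 0 0 0]
t=8: x=[28.4400 20.3000 4.5400 6.5100 3.9300 0.2800 0.0000 0.0000] k=[29 23 4 7 3 3 0 0]
t=9: x=[28.5800 22.0900 5.5400 6.5100 3.2800 2.7900 0.2100 0.0000] k=[29 23 4 10 1 3 0 0]
t=10: x=[28.5800 22.0900 5.7500 8.9500 1.7700 2.6500 0.2100 0.0000] k=[27 21 9 10 4 5 0 0]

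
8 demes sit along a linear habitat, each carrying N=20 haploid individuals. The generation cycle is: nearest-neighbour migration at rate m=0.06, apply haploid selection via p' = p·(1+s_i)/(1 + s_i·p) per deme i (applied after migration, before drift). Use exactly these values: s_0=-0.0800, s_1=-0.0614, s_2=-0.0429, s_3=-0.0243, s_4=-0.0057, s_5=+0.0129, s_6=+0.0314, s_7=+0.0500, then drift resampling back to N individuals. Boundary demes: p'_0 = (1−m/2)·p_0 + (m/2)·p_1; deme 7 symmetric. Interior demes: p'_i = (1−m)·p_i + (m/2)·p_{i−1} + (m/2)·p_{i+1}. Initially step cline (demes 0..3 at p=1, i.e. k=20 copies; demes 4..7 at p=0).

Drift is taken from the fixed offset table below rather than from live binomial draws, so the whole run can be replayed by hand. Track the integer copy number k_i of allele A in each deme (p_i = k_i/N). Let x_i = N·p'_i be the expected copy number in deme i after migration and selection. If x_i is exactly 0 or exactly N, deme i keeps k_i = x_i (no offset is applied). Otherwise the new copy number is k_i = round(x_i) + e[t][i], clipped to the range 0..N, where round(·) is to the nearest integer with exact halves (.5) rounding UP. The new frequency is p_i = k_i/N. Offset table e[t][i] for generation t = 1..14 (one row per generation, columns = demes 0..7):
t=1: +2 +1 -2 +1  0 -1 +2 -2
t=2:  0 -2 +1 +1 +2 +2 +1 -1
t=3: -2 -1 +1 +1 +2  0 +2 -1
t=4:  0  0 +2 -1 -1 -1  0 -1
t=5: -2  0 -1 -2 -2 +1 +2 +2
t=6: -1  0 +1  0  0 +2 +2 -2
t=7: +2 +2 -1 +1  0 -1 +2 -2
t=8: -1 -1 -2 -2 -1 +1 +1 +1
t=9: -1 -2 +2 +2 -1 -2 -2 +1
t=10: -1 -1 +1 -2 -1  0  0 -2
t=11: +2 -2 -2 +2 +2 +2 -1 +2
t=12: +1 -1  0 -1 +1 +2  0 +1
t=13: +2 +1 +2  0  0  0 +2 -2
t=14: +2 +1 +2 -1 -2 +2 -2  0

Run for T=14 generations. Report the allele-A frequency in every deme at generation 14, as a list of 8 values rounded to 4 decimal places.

t=0: k=[20 20 20 20 0 0 0 0]
t=1: x=[20.0000 20.0000 20.0000 19.3855 0.5967 0.0000 0.0000 0.0000] k=[20 20 20 20 1 0 0 0]
t=2: x=[20.0000 20.0000 20.0000 19.4162 1.5319 0.0304 0.0000 0.0000] k=[20 20 20 20 4 2 0 0]
t=3: x=[20.0000 20.0000 20.0000 19.5083 4.4003 2.0232 0.0619 0.0000] k=[20 20 20 20 6 2 2 0]
t=4: x=[20.0000 20.0000 20.0000 19.5698 6.2754 2.1444 1.9948 0.0630] k=[20 20 20 19 5 1 2 0]
t=5: x=[20.0000 20.0000 19.9687 18.5778 5.2778 1.1640 1.9641 0.0630] k=[20 20 19 17 3 2 4 2]
t=6: x=[20.0000 19.9680 18.9263 16.5707 3.3739 2.1141 3.9776 2.1519] k=[20 20 20 17 3 4 6 0]
t=7: x=[20.0000 20.0000 19.9060 16.6012 3.4337 4.0714 5.8876 0.1889] k=[20 20 19 18 3 3 8 0]
t=8: x=[20.0000 19.9680 18.9575 17.5272 3.4337 3.1842 7.7563 0.2518] k=[20 19 17 16 2 4 9 1]
t=9: x=[19.9674 18.9063 16.9174 15.5251 2.4676 4.1319 8.7619 1.2980] k=[19 17 19 18 1 2 7 2]
t=10: x=[18.8531 16.9602 18.8639 17.4661 1.5319 2.1444 6.8384 2.2454] k=[18 16 20 15 1 2 7 0]
t=11: x=[17.7807 15.9803 19.7181 14.6340 1.4423 2.1444 6.7778 0.2204] k=[20 14 18 17 3 4 6 2]
t=12: x=[19.8045 14.0383 17.7644 16.5402 3.4337 4.0714 5.9484 2.2143] k=[20 13 18 16 4 6 6 3]
t=13: x=[19.7719 13.0760 17.7023 15.6164 4.4003 5.9937 6.0395 3.2196] k=[20 14 20 16 4 6 8 1]
t=14: x=[19.8045 14.0999 19.6868 15.6772 4.4003 6.0540 7.8771 1.2667] k=[20 15 20 15 2 8 6 1]

[1.0000, 0.7500, 1.0000, 0.7500, 0.1000, 0.4000, 0.3000, 0.0500]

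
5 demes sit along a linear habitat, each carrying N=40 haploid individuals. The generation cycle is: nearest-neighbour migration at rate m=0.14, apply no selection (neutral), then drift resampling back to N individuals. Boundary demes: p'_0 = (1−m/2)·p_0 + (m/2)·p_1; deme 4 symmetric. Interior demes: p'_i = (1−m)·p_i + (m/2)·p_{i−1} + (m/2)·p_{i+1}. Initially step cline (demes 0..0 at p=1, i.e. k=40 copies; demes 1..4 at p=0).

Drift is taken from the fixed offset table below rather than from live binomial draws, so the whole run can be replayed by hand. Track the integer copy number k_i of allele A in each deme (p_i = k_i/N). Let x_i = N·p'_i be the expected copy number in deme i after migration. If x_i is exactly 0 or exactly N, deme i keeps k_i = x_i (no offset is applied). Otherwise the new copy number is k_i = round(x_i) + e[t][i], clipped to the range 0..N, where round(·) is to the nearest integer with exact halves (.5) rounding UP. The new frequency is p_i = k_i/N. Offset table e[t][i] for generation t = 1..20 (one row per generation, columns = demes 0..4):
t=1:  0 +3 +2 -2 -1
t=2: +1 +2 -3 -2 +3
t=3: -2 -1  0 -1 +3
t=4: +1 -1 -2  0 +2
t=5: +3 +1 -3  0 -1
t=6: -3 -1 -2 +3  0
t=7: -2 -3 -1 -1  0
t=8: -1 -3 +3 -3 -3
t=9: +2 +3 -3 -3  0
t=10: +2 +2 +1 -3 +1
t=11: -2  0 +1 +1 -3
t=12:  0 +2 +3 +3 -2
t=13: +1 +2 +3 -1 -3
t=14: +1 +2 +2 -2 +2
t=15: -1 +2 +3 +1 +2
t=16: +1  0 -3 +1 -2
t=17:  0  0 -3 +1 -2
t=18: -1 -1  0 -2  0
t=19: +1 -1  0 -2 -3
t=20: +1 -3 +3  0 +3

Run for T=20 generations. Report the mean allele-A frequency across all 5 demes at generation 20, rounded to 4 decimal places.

0.2900

t=0: k=[40 0 0 0 0]
t=1: x=[37.2000 2.8000 0.0000 0.0000 0.0000] k=[37 6 0 0 0]
t=2: x=[34.8300 7.7500 0.4200 0.0000 0.0000] k=[36 10 0 0 0]
t=3: x=[34.1800 11.1200 0.7000 0.0000 0.0000] k=[32 10 1 0 0]
t=4: x=[30.4600 10.9100 1.5600 0.0700 0.0000] k=[31 10 0 0 0]
t=5: x=[29.5300 10.7700 0.7000 0.0000 0.0000] k=[33 12 0 0 0]
t=6: x=[31.5300 12.6300 0.8400 0.0000 0.0000] k=[29 12 0 0 0]
t=7: x=[27.8100 12.3500 0.8400 0.0000 0.0000] k=[26 9 0 0 0]
t=8: x=[24.8100 9.5600 0.6300 0.0000 0.0000] k=[24 7 4 0 0]
t=9: x=[22.8100 7.9800 3.9300 0.2800 0.0000] k=[25 11 1 0 0]
t=10: x=[24.0200 11.2800 1.6300 0.0700 0.0000] k=[26 13 3 0 0]
t=11: x=[25.0900 13.2100 3.4900 0.2100 0.0000] k=[23 13 4 1 0]
t=12: x=[22.3000 13.0700 4.4200 1.1400 0.0700] k=[22 15 7 4 0]
t=13: x=[21.5100 14.9300 7.3500 3.9300 0.2800] k=[23 17 10 3 0]
t=14: x=[22.5800 16.9300 10.0000 3.2800 0.2100] k=[24 19 12 1 2]
t=15: x=[23.6500 18.8600 11.7200 1.8400 1.9300] k=[23 21 15 3 4]
t=16: x=[22.8600 20.7200 14.5800 3.9100 3.9300] k=[24 21 12 5 2]
t=17: x=[23.7900 20.5800 12.1400 5.2800 2.2100] k=[24 21 9 6 0]
t=18: x=[23.7900 20.3700 9.6300 5.7900 0.4200] k=[23 19 10 4 0]
t=19: x=[22.7200 18.6500 10.2100 4.1400 0.2800] k=[24 18 10 2 0]
t=20: x=[23.5800 17.8600 10.0000 2.4200 0.1400] k=[25 15 13 2 3]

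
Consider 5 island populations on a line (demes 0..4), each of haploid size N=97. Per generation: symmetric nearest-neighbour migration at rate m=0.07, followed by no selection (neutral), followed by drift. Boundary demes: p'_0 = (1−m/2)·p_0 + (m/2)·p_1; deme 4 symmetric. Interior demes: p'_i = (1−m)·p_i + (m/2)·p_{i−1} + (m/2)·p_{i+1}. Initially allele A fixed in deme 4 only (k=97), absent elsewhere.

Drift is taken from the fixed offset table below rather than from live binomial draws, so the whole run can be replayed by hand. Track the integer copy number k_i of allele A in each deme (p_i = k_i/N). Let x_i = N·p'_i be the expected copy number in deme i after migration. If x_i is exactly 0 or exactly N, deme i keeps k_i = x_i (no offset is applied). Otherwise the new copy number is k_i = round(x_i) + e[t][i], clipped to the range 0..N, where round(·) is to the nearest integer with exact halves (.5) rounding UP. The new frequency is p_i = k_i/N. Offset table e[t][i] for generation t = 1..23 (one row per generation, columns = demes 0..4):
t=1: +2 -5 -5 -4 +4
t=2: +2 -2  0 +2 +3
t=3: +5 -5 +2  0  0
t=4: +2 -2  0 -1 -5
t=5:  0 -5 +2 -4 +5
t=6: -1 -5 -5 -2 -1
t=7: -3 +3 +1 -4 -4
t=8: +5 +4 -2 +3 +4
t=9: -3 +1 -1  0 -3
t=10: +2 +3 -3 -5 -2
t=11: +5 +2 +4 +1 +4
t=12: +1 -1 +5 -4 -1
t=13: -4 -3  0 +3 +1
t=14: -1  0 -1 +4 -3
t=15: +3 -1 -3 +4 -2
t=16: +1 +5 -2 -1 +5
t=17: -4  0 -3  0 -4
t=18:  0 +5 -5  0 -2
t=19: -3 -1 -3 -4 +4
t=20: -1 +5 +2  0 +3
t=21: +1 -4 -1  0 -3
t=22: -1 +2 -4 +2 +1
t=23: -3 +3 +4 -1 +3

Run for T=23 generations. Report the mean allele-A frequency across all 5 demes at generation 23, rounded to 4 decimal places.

0.2165

t=0: k=[0 0 0 0 97]
t=1: x=[0.0000 0.0000 0.0000 3.3950 93.6050] k=[0 0 0 0 97]
t=2: x=[0.0000 0.0000 0.0000 3.3950 93.6050] k=[0 0 0 5 97]
t=3: x=[0.0000 0.0000 0.1750 8.0450 93.7800] k=[0 0 2 8 94]
t=4: x=[0.0000 0.0700 2.1400 10.8000 90.9900] k=[0 0 2 10 86]
t=5: x=[0.0000 0.0700 2.2100 12.3800 83.3400] k=[0 0 4 8 88]
t=6: x=[0.0000 0.1400 4.0000 10.6600 85.2000] k=[0 0 0 9 84]
t=7: x=[0.0000 0.0000 0.3150 11.3100 81.3750] k=[0 0 1 7 77]
t=8: x=[0.0000 0.0350 1.1750 9.2400 74.5500] k=[0 4 0 12 79]
t=9: x=[0.1400 3.7200 0.5600 13.9250 76.6550] k=[0 5 0 14 74]
t=10: x=[0.1750 4.6500 0.6650 15.6100 71.9000] k=[2 8 0 11 70]
t=11: x=[2.2100 7.5100 0.6650 12.6800 67.9350] k=[7 10 5 14 72]
t=12: x=[7.1050 9.7200 5.4900 15.7150 69.9700] k=[8 9 10 12 69]
t=13: x=[8.0350 9.0000 10.0350 13.9250 67.0050] k=[4 6 10 17 68]
t=14: x=[4.0700 6.0700 10.1050 18.5400 66.2150] k=[3 6 9 23 63]
t=15: x=[3.1050 6.0000 9.3850 23.9100 61.6000] k=[6 5 6 28 60]
t=16: x=[5.9650 5.0700 6.7350 28.3500 58.8800] k=[7 10 5 27 64]
t=17: x=[7.1050 9.7200 5.9450 27.5250 62.7050] k=[3 10 3 28 59]
t=18: x=[3.2450 9.5100 4.1200 28.2100 57.9150] k=[3 15 0 28 56]
t=19: x=[3.4200 14.0550 1.5050 28.0000 55.0200] k=[0 13 0 24 59]
t=20: x=[0.4550 12.0900 1.2950 24.3850 57.7750] k=[0 17 3 24 61]
t=21: x=[0.5950 15.9150 4.2250 24.5600 59.7050] k=[2 12 3 25 57]
t=22: x=[2.3500 11.3350 4.0850 25.3500 55.8800] k=[1 13 0 27 57]
t=23: x=[1.4200 12.1250 1.4000 27.1050 55.9500] k=[0 15 5 26 59]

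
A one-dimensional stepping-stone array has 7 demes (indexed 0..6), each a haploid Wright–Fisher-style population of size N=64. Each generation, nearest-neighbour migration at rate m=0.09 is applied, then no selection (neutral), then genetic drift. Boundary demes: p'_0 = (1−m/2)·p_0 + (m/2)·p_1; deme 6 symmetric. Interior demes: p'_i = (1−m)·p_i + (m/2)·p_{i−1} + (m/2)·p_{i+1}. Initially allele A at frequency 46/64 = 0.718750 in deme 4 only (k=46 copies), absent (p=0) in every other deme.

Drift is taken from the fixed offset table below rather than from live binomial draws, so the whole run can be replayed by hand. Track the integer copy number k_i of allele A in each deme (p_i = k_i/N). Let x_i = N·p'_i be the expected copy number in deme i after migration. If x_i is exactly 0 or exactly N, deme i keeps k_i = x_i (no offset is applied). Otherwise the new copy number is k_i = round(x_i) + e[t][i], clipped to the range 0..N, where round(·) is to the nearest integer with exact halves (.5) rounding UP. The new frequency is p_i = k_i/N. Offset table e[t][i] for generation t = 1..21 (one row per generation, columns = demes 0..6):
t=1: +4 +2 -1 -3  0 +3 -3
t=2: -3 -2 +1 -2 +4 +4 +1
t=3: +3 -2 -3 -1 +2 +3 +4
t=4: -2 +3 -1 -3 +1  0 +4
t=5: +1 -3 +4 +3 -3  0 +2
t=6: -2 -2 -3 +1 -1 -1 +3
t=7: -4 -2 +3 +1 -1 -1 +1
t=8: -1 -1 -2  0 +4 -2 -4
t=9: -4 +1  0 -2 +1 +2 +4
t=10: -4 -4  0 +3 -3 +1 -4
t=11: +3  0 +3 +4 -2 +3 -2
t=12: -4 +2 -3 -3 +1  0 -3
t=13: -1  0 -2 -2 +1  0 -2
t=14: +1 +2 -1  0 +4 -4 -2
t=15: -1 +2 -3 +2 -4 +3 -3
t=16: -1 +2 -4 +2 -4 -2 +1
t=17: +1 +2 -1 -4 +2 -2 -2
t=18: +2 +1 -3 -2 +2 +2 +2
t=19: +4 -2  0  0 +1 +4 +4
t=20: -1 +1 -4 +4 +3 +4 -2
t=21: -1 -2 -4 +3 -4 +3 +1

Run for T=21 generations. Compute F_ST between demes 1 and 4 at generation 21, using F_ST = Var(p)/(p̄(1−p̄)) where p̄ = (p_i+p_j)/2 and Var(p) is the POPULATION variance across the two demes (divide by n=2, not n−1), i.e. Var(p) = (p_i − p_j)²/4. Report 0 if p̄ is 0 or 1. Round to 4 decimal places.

t=0: k=[0 0 0 0 46 0 0]
t=1: x=[0.0000 0.0000 0.0000 2.0700 41.8600 2.0700 0.0000] k=[0 0 0 0 42 5 0]
t=2: x=[0.0000 0.0000 0.0000 1.8900 38.4450 6.4400 0.2250] k=[0 0 0 0 42 10 1]
t=3: x=[0.0000 0.0000 0.0000 1.8900 38.6700 11.0350 1.4050] k=[0 0 0 1 41 14 5]
t=4: x=[0.0000 0.0000 0.0450 2.7550 37.9850 14.8100 5.4050] k=[0 0 0 0 39 15 9]
t=5: x=[0.0000 0.0000 0.0000 1.7550 36.1650 15.8100 9.2700] k=[0 0 0 5 33 16 11]
t=6: x=[0.0000 0.0000 0.2250 6.0350 30.9750 16.5400 11.2250] k=[0 0 0 7 30 16 14]
t=7: x=[0.0000 0.0000 0.3150 7.7200 28.3350 16.5400 14.0900] k=[0 0 3 9 27 16 15]
t=8: x=[0.0000 0.1350 3.1350 9.5400 25.6950 16.4500 15.0450] k=[0 0 1 10 30 14 11]
t=9: x=[0.0000 0.0450 1.3600 10.4950 28.3800 14.5850 11.1350] k=[0 1 1 8 29 17 15]
t=10: x=[0.0450 0.9550 1.3150 8.6300 27.5150 17.4500 15.0900] k=[0 0 1 12 25 18 11]
t=11: x=[0.0000 0.0450 1.4500 12.0900 24.1000 18.0000 11.3150] k=[0 0 4 16 22 21 9]
t=12: x=[0.0000 0.1800 4.3600 15.7300 21.6850 20.5050 9.5400] k=[0 2 1 13 23 21 7]
t=13: x=[0.0900 1.8650 1.5850 12.9100 22.4600 20.4600 7.6300] k=[0 2 0 11 23 20 6]
t=14: x=[0.0900 1.8200 0.5850 11.0450 22.3250 19.5050 6.6300] k=[1 4 0 11 26 16 5]
t=15: x=[1.1350 3.6850 0.6750 11.1800 24.8750 15.9550 5.4950] k=[0 6 0 13 21 19 2]
t=16: x=[0.2700 5.4600 0.8550 12.7750 20.5500 18.3250 2.7650] k=[0 7 0 15 17 16 4]
t=17: x=[0.3150 6.3700 0.9900 14.4150 16.8650 15.5050 4.5400] k=[1 8 0 10 19 14 3]
t=18: x=[1.3150 7.3250 0.8100 9.9550 18.3700 13.7300 3.4950] k=[3 8 0 8 20 16 5]
t=19: x=[3.2250 7.4150 0.7200 8.1800 19.2800 15.6850 5.4950] k=[7 5 1 8 20 20 9]
t=20: x=[6.9100 4.9100 1.4950 8.2250 19.4600 19.5050 9.4950] k=[6 6 0 12 22 24 7]
t=21: x=[6.0000 5.7300 0.8100 11.9100 21.6400 23.1450 7.7650] k=[5 4 0 15 18 26 9]

0.0840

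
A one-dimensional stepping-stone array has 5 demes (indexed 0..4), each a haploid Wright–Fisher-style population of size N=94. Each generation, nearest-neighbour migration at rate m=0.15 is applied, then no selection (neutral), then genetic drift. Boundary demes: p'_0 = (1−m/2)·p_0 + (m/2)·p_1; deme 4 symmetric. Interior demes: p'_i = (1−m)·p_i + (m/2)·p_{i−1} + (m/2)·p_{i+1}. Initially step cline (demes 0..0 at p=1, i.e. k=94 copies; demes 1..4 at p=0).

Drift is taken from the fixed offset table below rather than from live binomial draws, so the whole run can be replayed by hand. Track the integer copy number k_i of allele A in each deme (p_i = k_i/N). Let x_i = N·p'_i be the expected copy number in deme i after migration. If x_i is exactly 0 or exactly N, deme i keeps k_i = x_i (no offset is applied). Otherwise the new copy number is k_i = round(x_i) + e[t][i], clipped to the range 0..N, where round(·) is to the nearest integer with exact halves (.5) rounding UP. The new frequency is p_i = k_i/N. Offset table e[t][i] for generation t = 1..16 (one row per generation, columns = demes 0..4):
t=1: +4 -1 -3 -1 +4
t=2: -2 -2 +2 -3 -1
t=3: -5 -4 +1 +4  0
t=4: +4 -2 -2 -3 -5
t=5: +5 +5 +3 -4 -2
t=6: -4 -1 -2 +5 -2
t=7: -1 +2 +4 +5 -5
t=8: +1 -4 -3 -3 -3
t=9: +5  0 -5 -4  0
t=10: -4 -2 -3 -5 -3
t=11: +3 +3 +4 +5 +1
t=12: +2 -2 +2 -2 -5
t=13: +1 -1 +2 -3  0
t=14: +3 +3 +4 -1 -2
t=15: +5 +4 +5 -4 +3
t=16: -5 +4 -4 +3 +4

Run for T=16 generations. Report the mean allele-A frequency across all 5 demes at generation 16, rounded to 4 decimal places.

t=0: k=[94 0 0 0 0]
t=1: x=[86.9500 7.0500 0.0000 0.0000 0.0000] k=[91 6 0 0 0]
t=2: x=[84.6250 11.9250 0.4500 0.0000 0.0000] k=[83 10 2 0 0]
t=3: x=[77.5250 14.8750 2.4500 0.1500 0.0000] k=[73 11 3 4 0]
t=4: x=[68.3500 15.0500 3.6750 3.6250 0.3000] k=[72 13 2 1 0]
t=5: x=[67.5750 16.6000 2.7500 1.0000 0.0750] k=[73 22 6 0 0]
t=6: x=[69.1750 24.6250 6.7500 0.4500 0.0000] k=[65 24 5 5 0]
t=7: x=[61.9250 25.6500 6.4250 4.6250 0.3750] k=[61 28 10 10 0]
t=8: x=[58.5250 29.1250 11.3500 9.2500 0.7500] k=[60 25 8 6 0]
t=9: x=[57.3750 26.3500 9.1250 5.7000 0.4500] k=[62 26 4 2 0]
t=10: x=[59.3000 27.0500 5.5000 2.0000 0.1500] k=[55 25 3 0 0]
t=11: x=[52.7500 25.6000 4.4250 0.2250 0.0000] k=[56 29 8 5 0]
t=12: x=[53.9750 29.4500 9.3500 4.8500 0.3750] k=[56 27 11 3 0]
t=13: x=[53.8250 27.9750 11.6000 3.3750 0.2250] k=[55 27 14 0 0]
t=14: x=[52.9000 28.1250 13.9250 1.0500 0.0000] k=[56 31 18 0 0]
t=15: x=[54.1250 31.9000 17.6250 1.3500 0.0000] k=[59 36 23 0 0]
t=16: x=[57.2750 36.7500 22.2500 1.7250 0.0000] k=[52 41 18 5 0]

0.2468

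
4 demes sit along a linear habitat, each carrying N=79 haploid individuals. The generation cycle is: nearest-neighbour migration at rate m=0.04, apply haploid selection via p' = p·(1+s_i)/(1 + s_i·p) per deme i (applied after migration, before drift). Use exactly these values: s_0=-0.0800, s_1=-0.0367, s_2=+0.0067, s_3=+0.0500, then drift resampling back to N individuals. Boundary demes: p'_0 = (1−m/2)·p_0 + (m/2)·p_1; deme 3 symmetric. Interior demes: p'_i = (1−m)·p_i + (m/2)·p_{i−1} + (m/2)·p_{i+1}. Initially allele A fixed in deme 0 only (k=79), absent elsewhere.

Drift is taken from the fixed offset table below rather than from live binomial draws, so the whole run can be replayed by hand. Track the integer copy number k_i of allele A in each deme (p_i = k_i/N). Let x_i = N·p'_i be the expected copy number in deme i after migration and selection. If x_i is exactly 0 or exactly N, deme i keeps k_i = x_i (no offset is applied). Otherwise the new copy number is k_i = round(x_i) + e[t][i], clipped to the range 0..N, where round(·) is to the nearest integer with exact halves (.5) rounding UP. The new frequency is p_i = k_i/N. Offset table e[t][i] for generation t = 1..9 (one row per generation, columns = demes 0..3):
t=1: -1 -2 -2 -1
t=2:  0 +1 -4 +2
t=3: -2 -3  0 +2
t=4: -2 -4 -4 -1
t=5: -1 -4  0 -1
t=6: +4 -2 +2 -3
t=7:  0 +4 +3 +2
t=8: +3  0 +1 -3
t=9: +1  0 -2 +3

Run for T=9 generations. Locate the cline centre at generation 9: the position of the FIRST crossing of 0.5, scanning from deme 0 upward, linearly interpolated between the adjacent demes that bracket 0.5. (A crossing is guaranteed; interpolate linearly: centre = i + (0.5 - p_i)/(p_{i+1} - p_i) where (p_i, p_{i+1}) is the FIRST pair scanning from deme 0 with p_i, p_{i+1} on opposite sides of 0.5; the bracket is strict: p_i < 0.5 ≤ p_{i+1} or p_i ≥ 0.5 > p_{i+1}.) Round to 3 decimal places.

t=0: k=[79 0 0 0]
t=1: x=[77.2856 1.5231 0.0000 0.0000] k=[76 0 0 0]
t=2: x=[74.1113 1.4653 0.0000 0.0000] k=[74 2 0 0]
t=3: x=[72.0493 3.2804 0.0403 0.0000] k=[70 0 0 0]
t=4: x=[67.8236 1.3495 0.0000 0.0000] k=[66 0 0 0]
t=5: x=[63.6763 1.2723 0.0000 0.0000] k=[63 0 0 0]
t=6: x=[60.5889 1.2145 0.0000 0.0000] k=[65 0 0 0]
t=7: x=[62.6450 1.2530 0.0000 0.0000] k=[63 5 0 0]
t=8: x=[60.6936 5.8541 0.1007 0.0000] k=[64 6 1 0]
t=9: x=[61.7418 6.8233 1.0871 0.0210] k=[63 7 0 3]

0.420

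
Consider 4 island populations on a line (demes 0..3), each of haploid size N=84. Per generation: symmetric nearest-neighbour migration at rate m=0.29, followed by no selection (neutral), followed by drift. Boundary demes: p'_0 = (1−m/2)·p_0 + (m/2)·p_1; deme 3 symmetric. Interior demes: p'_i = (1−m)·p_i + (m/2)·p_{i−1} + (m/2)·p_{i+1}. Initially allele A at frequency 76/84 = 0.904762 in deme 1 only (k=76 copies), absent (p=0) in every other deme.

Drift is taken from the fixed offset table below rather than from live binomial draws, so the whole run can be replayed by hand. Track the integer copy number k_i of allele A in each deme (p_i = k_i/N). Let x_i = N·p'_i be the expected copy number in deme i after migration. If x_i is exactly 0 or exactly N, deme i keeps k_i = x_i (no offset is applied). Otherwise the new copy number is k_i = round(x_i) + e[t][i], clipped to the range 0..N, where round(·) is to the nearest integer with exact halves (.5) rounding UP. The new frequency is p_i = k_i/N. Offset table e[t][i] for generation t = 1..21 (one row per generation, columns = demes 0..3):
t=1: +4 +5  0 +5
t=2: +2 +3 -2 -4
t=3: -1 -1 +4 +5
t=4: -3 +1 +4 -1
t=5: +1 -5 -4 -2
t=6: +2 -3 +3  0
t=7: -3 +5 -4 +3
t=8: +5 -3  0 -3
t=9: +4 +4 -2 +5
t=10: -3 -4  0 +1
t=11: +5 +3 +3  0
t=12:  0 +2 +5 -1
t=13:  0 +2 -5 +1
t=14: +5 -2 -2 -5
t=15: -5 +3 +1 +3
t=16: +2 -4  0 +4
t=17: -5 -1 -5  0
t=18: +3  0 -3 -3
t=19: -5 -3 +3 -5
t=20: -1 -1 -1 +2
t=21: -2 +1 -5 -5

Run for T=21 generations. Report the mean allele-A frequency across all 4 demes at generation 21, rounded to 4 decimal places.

0.2143

t=0: k=[0 76 0 0]
t=1: x=[11.0200 53.9600 11.0200 0.0000] k=[15 59 11 0]
t=2: x=[21.3800 45.6600 16.3650 1.5950] k=[23 49 14 0]
t=3: x=[26.7700 40.1550 17.0450 2.0300] k=[26 39 21 7]
t=4: x=[27.8850 34.5050 21.5800 9.0300] k=[25 36 26 8]
t=5: x=[26.5950 32.9550 24.8400 10.6100] k=[28 28 21 9]
t=6: x=[28.0000 26.9850 20.2750 10.7400] k=[30 24 23 11]
t=7: x=[29.1300 24.7250 21.4050 12.7400] k=[26 30 17 16]
t=8: x=[26.5800 27.5350 18.7400 16.1450] k=[32 25 19 13]
t=9: x=[30.9850 25.1450 19.0000 13.8700] k=[35 29 17 19]
t=10: x=[34.1300 28.1300 19.0300 18.7100] k=[31 24 19 20]
t=11: x=[29.9850 24.2900 19.8700 19.8550] k=[35 27 23 20]
t=12: x=[33.8400 27.5800 23.1450 20.4350] k=[34 30 28 19]
t=13: x=[33.4200 30.2900 26.9850 20.3050] k=[33 32 22 21]
t=14: x=[32.8550 30.6950 23.3050 21.1450] k=[38 29 21 16]
t=15: x=[36.6950 29.1450 21.4350 16.7250] k=[32 32 22 20]
t=16: x=[32.0000 30.5500 23.1600 20.2900] k=[34 27 23 24]
t=17: x=[32.9850 27.4350 23.7250 23.8550] k=[28 26 19 24]
t=18: x=[27.7100 25.2750 20.7400 23.2750] k=[31 25 18 20]
t=19: x=[30.1300 24.8550 19.3050 19.7100] k=[25 22 22 15]
t=20: x=[24.5650 22.4350 20.9850 16.0150] k=[24 21 20 18]
t=21: x=[23.5650 21.2900 19.8550 18.2900] k=[22 22 15 13]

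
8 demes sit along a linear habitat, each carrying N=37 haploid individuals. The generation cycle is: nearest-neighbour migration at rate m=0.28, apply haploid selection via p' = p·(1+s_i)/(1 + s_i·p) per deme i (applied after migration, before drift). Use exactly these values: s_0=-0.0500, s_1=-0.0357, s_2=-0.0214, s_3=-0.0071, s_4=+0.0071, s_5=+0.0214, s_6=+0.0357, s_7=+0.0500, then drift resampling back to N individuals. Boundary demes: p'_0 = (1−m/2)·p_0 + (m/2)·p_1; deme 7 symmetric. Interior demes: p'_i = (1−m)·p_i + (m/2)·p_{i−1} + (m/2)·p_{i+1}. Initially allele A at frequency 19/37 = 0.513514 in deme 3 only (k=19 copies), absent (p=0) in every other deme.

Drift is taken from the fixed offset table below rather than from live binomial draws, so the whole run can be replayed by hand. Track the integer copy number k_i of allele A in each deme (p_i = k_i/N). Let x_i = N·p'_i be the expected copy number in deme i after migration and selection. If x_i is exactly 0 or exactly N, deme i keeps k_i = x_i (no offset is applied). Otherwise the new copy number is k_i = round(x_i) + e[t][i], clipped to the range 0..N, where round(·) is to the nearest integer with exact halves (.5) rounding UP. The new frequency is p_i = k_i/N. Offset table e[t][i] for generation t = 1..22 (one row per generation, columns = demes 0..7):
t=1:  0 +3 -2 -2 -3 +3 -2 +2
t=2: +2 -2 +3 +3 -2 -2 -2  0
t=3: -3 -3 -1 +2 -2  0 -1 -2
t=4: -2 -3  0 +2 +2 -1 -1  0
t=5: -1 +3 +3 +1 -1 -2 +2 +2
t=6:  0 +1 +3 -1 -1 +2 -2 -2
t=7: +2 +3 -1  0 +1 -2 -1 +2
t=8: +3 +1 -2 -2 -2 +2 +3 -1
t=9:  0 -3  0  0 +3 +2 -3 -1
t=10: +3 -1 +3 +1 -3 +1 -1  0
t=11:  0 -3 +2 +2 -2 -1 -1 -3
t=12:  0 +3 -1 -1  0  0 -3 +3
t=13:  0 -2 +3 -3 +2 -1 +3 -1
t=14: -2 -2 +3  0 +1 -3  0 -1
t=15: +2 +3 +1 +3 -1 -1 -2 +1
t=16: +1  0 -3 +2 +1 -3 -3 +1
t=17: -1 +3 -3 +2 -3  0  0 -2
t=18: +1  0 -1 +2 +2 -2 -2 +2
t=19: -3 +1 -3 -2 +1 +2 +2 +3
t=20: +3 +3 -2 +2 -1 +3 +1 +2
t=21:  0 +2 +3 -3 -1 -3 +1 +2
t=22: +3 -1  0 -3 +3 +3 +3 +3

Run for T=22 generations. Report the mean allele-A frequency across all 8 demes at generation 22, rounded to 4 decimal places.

t=0: k=[0 0 0 19 0 0 0 0]
t=1: x=[0.0000 0.0000 2.6071 13.6186 2.6775 0.0000 0.0000 0.0000] k=[0 0 1 12 0 0 0 0]
t=2: x=[0.0000 0.1350 2.3519 8.7324 1.6914 0.0000 0.0000 0.0000] k=[0 0 5 12 0 0 0 0]
t=3: x=[0.0000 0.6755 5.1828 9.2903 1.6914 0.0000 0.0000 0.0000] k=[0 0 4 11 0 0 0 0]
t=4: x=[0.0000 0.5403 4.3365 8.4335 1.5505 0.0000 0.0000 0.0000] k=[0 0 4 10 4 0 0 0]
t=5: x=[0.0000 0.5403 4.1988 8.2741 4.3069 0.5718 0.0000 0.0000] k=[0 4 7 9 3 0 0 0]
t=6: x=[0.5324 3.7361 6.7399 7.8359 3.4420 0.4289 0.0000 0.0000] k=[1 5 10 7 2 2 0 0]
t=7: x=[1.4851 4.9812 8.7348 6.6809 2.7178 1.7551 0.2899 0.0000] k=[3 8 8 7 4 0 0 0]
t=8: x=[3.5327 7.0893 7.7269 6.6809 3.8845 0.5718 0.0000 0.0000] k=[7 8 6 5 2 3 0 0]
t=9: x=[6.8491 7.3632 6.0300 4.6907 2.5769 2.4887 0.4348 0.0000] k=[7 4 6 5 6 4 0 0]
t=10: x=[6.3071 4.5529 5.4783 5.2478 5.6136 3.7915 0.5797 0.0000] k=[9 4 8 6 3 5 0 0]
t=11: x=[7.9744 5.0981 7.0359 5.8249 3.7236 4.0965 0.7245 0.0000] k=[8 2 9 8 2 3 0 0]
t=12: x=[6.8685 3.6973 7.7467 7.2583 2.9994 2.4887 0.4348 0.0000] k=[7 7 7 6 3 2 0 0]
t=13: x=[6.7135 6.7960 6.7399 5.6856 3.3012 1.8978 0.2899 0.0000] k=[7 5 10 3 5 1 3 0]
t=14: x=[6.4425 5.8000 8.1813 4.2332 4.1862 1.8774 2.3768 0.4407] k=[4 4 11 4 5 0 2 0]
t=15: x=[3.8207 4.8254 8.8930 5.0886 4.1862 1.0004 1.4893 0.2939] k=[6 8 10 8 3 0 0 1]
t=16: x=[6.0171 7.7744 9.2887 7.5371 3.3012 0.4289 0.1450 0.9020] k=[7 8 6 10 4 0 0 2]
t=17: x=[6.8491 7.3632 6.7202 8.5531 4.3069 0.5718 0.2899 1.8018] k=[6 10 4 11 1 1 0 0]
t=18: x=[6.2877 8.3624 5.7147 8.5730 2.4159 0.8780 0.1450 0.0000] k=[7 8 5 11 4 0 0 0]
t=19: x=[6.8491 7.2263 6.1483 9.1309 4.4476 0.5718 0.0000 0.0000] k=[4 8 3 7 5 3 0 0]
t=20: x=[4.3589 6.5419 4.1791 6.1235 5.0307 2.9164 0.4348 0.0000] k=[7 10 2 8 4 6 1 0]
t=21: x=[7.1204 8.2251 3.8842 6.5614 4.8698 5.1126 1.6133 0.1470] k=[7 10 7 4 4 2 3 2]
t=22: x=[7.1204 8.9118 6.8780 4.3923 3.7437 2.4683 2.8097 2.2405] k=[10 8 7 1 7 5 6 5]

0.1655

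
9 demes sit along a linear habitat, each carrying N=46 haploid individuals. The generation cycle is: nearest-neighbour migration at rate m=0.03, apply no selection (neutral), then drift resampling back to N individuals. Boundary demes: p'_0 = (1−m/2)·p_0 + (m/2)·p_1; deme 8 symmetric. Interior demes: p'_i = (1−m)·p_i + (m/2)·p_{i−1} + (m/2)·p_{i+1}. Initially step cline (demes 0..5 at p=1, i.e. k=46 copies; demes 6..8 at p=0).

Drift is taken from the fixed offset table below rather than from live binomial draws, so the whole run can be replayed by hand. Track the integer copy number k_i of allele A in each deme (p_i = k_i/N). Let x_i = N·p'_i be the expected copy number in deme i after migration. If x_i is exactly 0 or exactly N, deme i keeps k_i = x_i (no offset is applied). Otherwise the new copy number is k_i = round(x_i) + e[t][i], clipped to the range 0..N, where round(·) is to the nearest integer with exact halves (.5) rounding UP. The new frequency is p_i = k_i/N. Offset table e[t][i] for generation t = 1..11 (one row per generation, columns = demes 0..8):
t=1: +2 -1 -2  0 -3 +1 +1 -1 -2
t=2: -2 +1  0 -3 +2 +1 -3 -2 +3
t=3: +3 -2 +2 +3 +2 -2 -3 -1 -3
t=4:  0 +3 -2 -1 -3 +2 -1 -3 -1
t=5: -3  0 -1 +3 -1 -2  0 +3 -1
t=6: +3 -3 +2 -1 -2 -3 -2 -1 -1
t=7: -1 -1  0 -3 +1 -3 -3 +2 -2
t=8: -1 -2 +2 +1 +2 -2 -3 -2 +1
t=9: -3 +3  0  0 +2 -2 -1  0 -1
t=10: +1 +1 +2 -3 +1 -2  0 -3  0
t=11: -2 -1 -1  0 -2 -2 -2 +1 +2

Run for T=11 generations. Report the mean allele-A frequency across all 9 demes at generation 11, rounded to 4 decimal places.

0.5942

t=0: k=[46 46 46 46 46 46 0 0 0]
t=1: x=[46.0000 46.0000 46.0000 46.0000 46.0000 45.3100 0.6900 0.0000 0.0000] k=[46 46 46 46 46 46 2 0 0]
t=2: x=[46.0000 46.0000 46.0000 46.0000 46.0000 45.3400 2.6300 0.0300 0.0000] k=[46 46 46 46 46 46 0 0 0]
t=3: x=[46.0000 46.0000 46.0000 46.0000 46.0000 45.3100 0.6900 0.0000 0.0000] k=[46 46 46 46 46 43 0 0 0]
t=4: x=[46.0000 46.0000 46.0000 46.0000 45.9550 42.4000 0.6450 0.0000 0.0000] k=[46 46 46 46 43 44 0 0 0]
t=5: x=[46.0000 46.0000 46.0000 45.9550 43.0600 43.3250 0.6600 0.0000 0.0000] k=[46 46 46 46 42 41 1 0 0]
t=6: x=[46.0000 46.0000 46.0000 45.9400 42.0450 40.4150 1.5850 0.0150 0.0000] k=[46 46 46 45 40 37 0 0 0]
t=7: x=[46.0000 46.0000 45.9850 44.9400 40.0300 36.4900 0.5550 0.0000 0.0000] k=[46 46 46 42 41 33 0 0 0]
t=8: x=[46.0000 46.0000 45.9400 42.0450 40.8950 32.6250 0.4950 0.0000 0.0000] k=[46 46 46 43 43 31 0 0 0]
t=9: x=[46.0000 46.0000 45.9550 43.0450 42.8200 30.7150 0.4650 0.0000 0.0000] k=[46 46 46 43 45 29 0 0 0]
t=10: x=[46.0000 46.0000 45.9550 43.0750 44.7300 28.8050 0.4350 0.0000 0.0000] k=[46 46 46 40 46 27 0 0 0]
t=11: x=[46.0000 46.0000 45.9100 40.1800 45.6250 26.8800 0.4050 0.0000 0.0000] k=[46 46 45 40 44 25 0 0 0]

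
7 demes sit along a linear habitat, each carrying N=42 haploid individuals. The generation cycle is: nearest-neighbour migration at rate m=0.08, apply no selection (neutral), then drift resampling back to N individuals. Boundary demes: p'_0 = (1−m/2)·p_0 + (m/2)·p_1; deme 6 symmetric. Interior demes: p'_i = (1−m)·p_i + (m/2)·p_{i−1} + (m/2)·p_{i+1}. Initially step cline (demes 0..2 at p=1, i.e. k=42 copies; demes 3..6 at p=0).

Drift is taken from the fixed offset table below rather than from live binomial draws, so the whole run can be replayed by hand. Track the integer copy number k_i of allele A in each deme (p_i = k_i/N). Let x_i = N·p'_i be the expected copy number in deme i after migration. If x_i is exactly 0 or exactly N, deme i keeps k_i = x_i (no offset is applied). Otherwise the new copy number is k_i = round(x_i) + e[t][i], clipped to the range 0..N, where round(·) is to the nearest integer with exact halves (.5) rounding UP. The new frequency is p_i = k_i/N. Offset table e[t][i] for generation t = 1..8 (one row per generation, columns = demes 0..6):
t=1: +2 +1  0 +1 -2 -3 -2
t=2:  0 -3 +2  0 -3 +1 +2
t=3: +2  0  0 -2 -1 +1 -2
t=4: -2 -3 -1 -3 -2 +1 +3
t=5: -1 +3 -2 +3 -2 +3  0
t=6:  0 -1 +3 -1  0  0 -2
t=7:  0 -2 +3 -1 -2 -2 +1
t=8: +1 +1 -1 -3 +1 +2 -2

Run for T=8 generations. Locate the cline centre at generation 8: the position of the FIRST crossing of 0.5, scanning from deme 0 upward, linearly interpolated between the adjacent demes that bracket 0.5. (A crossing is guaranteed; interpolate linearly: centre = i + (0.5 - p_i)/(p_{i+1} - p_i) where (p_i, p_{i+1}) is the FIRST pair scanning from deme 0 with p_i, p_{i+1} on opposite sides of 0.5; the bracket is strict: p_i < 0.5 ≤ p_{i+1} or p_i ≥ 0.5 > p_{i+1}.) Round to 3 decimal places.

2.455

t=0: k=[42 42 42 0 0 0 0]
t=1: x=[42.0000 42.0000 40.3200 1.6800 0.0000 0.0000 0.0000] k=[42 42 40 3 0 0 0]
t=2: x=[42.0000 41.9200 38.6000 4.3600 0.1200 0.0000 0.0000] k=[42 39 41 4 0 0 0]
t=3: x=[41.8800 39.2000 39.4400 5.3200 0.1600 0.0000 0.0000] k=[42 39 39 3 0 0 0]
t=4: x=[41.8800 39.1200 37.5600 4.3200 0.1200 0.0000 0.0000] k=[40 36 37 1 0 0 0]
t=5: x=[39.8400 36.2000 35.5200 2.4000 0.0400 0.0000 0.0000] k=[39 39 34 5 0 0 0]
t=6: x=[39.0000 38.8000 33.0400 5.9600 0.2000 0.0000 0.0000] k=[39 38 36 5 0 0 0]
t=7: x=[38.9600 37.9600 34.8400 6.0400 0.2000 0.0000 0.0000] k=[39 36 38 5 0 0 0]
t=8: x=[38.8800 36.2000 36.6000 6.1200 0.2000 0.0000 0.0000] k=[40 37 36 3 1 0 0]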